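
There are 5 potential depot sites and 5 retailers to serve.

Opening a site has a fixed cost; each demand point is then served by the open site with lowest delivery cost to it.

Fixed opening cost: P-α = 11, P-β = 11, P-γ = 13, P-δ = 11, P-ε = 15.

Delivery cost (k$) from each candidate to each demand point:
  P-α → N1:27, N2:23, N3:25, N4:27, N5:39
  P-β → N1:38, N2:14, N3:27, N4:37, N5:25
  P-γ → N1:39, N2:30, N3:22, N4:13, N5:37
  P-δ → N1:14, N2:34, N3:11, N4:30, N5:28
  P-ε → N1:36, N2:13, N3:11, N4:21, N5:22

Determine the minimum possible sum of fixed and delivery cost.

Open {P-δ, P-ε}: assign each demand point to its cheapest open site.
  N1→P-δ 14, N2→P-ε 13, N3→P-δ 11, N4→P-ε 21, N5→P-ε 22
  delivery cost 81, fixed 26 → total 107.
Compare {P-β, P-γ, P-δ}: delivery cost 77 + fixed 35 = 112.
Compare {P-γ, P-δ, P-ε}: delivery cost 73 + fixed 39 = 112.
Compare {P-β, P-δ}: delivery cost 94 + fixed 22 = 116.
All other subsets cost ≥ 112. Minimum total cost: 107.

107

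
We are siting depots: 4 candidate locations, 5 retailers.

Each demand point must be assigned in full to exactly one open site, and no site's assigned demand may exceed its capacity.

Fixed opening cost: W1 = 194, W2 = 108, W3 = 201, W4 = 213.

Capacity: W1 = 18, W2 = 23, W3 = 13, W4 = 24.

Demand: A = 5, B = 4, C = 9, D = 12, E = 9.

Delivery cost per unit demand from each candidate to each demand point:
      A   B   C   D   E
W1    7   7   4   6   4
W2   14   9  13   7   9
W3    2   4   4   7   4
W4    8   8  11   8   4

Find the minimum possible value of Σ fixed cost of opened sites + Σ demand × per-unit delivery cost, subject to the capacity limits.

564

Open {W1, W2}; cheapest assignment that respects the capacities:
  W1 (cap 18, load 18): C, E — cost 9×4 + 9×4 = 72
  W2 (cap 23, load 21): A, B, D — cost 5×14 + 4×9 + 12×7 = 190
  Shipping 262, fixed 302 → total 564.
  Any other capacity-feasible assignment to {W1, W2} ships for at least 262.
Compare {W2, W4}: its best feasible assignment gives total 616.
Compare {W1, W4}: its best feasible assignment gives total 638.
Every other set of open sites that can feasibly serve all demand totals ≥ 616 even under its best assignment. Minimum: 564.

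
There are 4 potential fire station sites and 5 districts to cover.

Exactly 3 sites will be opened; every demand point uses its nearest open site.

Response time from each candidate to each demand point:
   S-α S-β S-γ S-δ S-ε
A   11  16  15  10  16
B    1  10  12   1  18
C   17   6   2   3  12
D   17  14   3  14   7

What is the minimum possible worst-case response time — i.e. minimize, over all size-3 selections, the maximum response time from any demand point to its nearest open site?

Open {B, C, D}.
  Farthest demand point is S-ε at response time 7 (to D); all others are ≤ 7.
With {A, B, D} the worst case is 10.
With {A, C, D} the worst case is 11.
No size-3 selection achieves below 7.

7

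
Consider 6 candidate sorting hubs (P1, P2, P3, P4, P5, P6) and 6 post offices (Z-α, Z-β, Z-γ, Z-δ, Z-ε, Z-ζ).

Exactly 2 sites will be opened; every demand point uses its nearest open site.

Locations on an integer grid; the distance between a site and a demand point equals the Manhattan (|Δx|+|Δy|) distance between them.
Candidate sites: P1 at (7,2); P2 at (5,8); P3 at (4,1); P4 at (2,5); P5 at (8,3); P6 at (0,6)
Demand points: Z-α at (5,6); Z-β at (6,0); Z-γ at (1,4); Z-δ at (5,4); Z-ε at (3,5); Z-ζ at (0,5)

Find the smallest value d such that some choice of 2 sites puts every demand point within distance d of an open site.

4

Open {P1, P4}.
  Farthest demand point is Z-α at distance 4 (to P4); all others are ≤ 4.
With {P3, P4} the worst case is 4.
With {P1, P6} the worst case is 5.
No size-2 selection achieves below 4.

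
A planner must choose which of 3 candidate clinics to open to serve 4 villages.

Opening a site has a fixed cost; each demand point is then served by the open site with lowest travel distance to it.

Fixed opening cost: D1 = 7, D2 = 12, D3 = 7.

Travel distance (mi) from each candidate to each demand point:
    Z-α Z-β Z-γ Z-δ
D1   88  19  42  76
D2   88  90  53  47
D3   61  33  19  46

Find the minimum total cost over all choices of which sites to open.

Open {D1, D3}: assign each demand point to its cheapest open site.
  Z-α→D3 61, Z-β→D1 19, Z-γ→D3 19, Z-δ→D3 46
  travel distance 145, fixed 14 → total 159.
Compare {D3}: travel distance 159 + fixed 7 = 166.
Compare {D1, D2, D3}: travel distance 145 + fixed 26 = 171.
Compare {D2, D3}: travel distance 159 + fixed 19 = 178.
All other subsets cost ≥ 166. Minimum total cost: 159.

159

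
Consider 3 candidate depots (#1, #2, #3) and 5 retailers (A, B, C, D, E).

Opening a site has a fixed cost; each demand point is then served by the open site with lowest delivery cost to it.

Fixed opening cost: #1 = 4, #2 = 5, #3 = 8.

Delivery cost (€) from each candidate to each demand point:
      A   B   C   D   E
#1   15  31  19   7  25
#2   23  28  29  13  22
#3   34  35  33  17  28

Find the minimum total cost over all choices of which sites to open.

Open {#1, #2}: assign each demand point to its cheapest open site.
  A→#1 15, B→#2 28, C→#1 19, D→#1 7, E→#2 22
  delivery cost 91, fixed 9 → total 100.
Compare {#1}: delivery cost 97 + fixed 4 = 101.
Compare {#1, #2, #3}: delivery cost 91 + fixed 17 = 108.
Compare {#1, #3}: delivery cost 97 + fixed 12 = 109.
All other subsets cost ≥ 101. Minimum total cost: 100.

100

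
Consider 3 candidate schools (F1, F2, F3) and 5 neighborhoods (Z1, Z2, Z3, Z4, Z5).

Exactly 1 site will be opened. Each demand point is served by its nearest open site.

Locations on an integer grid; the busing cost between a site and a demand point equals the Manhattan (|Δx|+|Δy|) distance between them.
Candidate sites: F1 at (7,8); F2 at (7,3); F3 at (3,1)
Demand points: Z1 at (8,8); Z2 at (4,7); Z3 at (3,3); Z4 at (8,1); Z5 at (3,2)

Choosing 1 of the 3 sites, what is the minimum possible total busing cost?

Open {F2}.
  Z1→F2 6, Z2→F2 7, Z3→F2 4, Z4→F2 3, Z5→F2 5  ⇒ total 25.
Compare {F3}: total 27.
Compare {F1}: total 32.

25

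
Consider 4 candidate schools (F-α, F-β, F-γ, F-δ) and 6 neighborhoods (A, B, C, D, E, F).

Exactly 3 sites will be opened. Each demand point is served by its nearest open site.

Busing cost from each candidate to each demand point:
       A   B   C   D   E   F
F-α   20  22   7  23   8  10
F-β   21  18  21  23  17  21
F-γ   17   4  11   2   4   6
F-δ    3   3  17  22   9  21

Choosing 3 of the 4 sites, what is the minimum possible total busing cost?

Open {F-α, F-γ, F-δ}.
  A→F-δ 3, B→F-δ 3, C→F-α 7, D→F-γ 2, E→F-γ 4, F→F-γ 6  ⇒ total 25.
Compare {F-β, F-γ, F-δ}: total 29.
Compare {F-α, F-β, F-γ}: total 40.
No size-3 selection does better; minimum is 25.

25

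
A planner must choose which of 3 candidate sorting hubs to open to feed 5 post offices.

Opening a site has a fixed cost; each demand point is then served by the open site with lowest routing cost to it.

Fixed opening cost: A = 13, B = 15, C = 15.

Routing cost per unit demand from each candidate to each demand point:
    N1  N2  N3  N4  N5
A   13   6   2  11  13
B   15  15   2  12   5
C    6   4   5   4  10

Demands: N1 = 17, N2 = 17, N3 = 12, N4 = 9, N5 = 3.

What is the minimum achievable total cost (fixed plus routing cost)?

275

Open {B, C}: assign each demand point to its cheapest open site.
  N1→C 17×6=102, N2→C 17×4=68, N3→B 12×2=24, N4→C 9×4=36, N5→B 3×5=15
  routing cost 245, fixed 30 → total 275.
Compare {A, C}: routing cost 260 + fixed 28 = 288.
Compare {A, B, C}: routing cost 245 + fixed 43 = 288.
Compare {C}: routing cost 296 + fixed 15 = 311.
All other subsets cost ≥ 288. Minimum total cost: 275.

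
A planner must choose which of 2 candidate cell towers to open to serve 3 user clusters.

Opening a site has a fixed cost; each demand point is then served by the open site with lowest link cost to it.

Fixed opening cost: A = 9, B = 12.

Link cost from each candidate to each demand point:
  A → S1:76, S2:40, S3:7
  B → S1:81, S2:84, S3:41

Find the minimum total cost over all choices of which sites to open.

Open {A}: assign each demand point to its cheapest open site.
  S1→A 76, S2→A 40, S3→A 7
  link cost 123, fixed 9 → total 132.
Compare {A, B}: link cost 123 + fixed 21 = 144.
Compare {B}: link cost 206 + fixed 12 = 218.

132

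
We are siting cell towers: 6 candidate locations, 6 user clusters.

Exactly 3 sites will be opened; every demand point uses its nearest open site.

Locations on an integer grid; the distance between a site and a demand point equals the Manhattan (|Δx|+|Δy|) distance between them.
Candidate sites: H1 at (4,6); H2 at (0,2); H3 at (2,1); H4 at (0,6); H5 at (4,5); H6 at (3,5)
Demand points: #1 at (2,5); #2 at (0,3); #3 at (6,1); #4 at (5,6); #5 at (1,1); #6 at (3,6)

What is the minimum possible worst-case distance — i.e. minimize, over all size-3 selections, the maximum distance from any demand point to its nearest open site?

Open {H1, H2, H3}.
  Farthest demand point is #3 at distance 4 (to H3); all others are ≤ 4.
With {H1, H3, H4} the worst case is 4.
With {H1, H3, H5} the worst case is 4.
No size-3 selection achieves below 4.

4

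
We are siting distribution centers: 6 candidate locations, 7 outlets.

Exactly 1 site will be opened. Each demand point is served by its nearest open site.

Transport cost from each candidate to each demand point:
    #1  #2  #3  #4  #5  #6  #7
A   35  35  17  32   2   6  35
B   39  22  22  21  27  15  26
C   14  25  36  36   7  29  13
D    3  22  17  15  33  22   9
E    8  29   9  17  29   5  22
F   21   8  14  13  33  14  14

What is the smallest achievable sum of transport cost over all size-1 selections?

Open {F}.
  #1→F 21, #2→F 8, #3→F 14, #4→F 13, #5→F 33, #6→F 14, #7→F 14  ⇒ total 117.
Compare {E}: total 119.
Compare {D}: total 121.
No size-1 selection does better; minimum is 117.

117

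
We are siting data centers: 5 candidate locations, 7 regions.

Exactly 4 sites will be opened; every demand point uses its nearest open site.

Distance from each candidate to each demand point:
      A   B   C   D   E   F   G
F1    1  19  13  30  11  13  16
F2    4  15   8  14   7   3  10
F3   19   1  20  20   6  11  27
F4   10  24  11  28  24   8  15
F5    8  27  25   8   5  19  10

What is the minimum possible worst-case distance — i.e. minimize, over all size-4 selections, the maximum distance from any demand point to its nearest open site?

10

Open {F1, F2, F3, F5}.
  Farthest demand point is G at distance 10 (to F2); all others are ≤ 10.
With {F2, F3, F4, F5} the worst case is 10.
With {F1, F3, F4, F5} the worst case is 11.
No size-4 selection achieves below 10.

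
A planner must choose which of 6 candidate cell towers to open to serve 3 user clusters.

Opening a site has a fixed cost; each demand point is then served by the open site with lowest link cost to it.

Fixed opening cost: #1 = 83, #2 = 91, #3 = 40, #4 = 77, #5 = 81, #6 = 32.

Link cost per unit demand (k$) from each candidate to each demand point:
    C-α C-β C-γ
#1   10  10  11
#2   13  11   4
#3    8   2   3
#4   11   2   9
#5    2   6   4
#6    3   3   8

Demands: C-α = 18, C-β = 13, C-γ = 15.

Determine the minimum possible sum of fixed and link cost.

197

Open {#3, #6}: assign each demand point to its cheapest open site.
  C-α→#6 18×3=54, C-β→#3 13×2=26, C-γ→#3 15×3=45
  link cost 125, fixed 72 → total 197.
Compare {#3, #5}: link cost 107 + fixed 121 = 228.
Compare {#6}: link cost 213 + fixed 32 = 245.
Compare {#5, #6}: link cost 135 + fixed 113 = 248.
All other subsets cost ≥ 228. Minimum total cost: 197.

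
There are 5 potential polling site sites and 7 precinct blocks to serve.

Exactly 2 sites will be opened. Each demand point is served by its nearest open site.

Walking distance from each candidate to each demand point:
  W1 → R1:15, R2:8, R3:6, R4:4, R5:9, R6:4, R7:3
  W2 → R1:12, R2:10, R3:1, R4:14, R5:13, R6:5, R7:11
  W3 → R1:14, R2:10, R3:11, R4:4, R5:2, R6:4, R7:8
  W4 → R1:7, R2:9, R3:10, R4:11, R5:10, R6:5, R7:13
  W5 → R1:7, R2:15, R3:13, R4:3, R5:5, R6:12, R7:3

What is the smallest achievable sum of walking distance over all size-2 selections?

Open {W2, W5}.
  R1→W5 7, R2→W2 10, R3→W2 1, R4→W5 3, R5→W5 5, R6→W2 5, R7→W5 3  ⇒ total 34.
Compare {W1, W5}: total 36.
Compare {W3, W5}: total 40.
No size-2 selection does better; minimum is 34.

34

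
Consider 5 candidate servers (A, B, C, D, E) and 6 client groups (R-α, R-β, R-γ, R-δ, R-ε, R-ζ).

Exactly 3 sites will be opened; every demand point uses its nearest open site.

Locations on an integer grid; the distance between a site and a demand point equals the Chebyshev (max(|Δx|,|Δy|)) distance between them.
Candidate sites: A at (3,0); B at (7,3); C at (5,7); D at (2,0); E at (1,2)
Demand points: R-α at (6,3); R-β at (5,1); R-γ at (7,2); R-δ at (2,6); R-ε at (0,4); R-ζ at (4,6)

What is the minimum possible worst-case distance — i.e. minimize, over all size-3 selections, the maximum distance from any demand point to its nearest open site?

Open {B, C, E}.
  Farthest demand point is R-δ at distance 3 (to C); all others are ≤ 3.
With {A, B, C} the worst case is 4.
With {A, B, E} the worst case is 4.
No size-3 selection achieves below 3.

3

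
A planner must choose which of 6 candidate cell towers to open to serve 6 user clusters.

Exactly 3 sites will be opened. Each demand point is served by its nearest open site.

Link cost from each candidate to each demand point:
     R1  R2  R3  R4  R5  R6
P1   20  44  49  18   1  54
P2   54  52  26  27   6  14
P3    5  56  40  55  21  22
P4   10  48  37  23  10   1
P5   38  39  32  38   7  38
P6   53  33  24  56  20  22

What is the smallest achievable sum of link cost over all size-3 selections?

Open {P1, P4, P6}.
  R1→P4 10, R2→P6 33, R3→P6 24, R4→P1 18, R5→P1 1, R6→P4 1  ⇒ total 87.
Compare {P3, P4, P6}: total 96.
Compare {P2, P4, P6}: total 97.
No size-3 selection does better; minimum is 87.

87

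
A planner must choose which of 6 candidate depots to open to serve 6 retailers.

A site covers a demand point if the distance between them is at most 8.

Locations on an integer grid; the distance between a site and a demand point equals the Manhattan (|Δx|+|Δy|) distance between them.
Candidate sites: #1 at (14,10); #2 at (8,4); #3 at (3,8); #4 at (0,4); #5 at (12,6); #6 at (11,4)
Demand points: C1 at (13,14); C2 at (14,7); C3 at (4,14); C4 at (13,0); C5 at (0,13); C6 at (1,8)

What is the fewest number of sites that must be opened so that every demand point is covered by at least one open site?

Coverage sets (demand points within 8 of each site):
  #1: {C1, C2}
  #2: {}
  #3: {C3, C5, C6}
  #4: {C6}
  #5: {C2, C4}
  #6: {C2, C4}
No 2 sites suffice: every size-2 union leaves at least one demand point uncovered.
But {#1, #3, #5} covers everything, so the minimum is 3.

3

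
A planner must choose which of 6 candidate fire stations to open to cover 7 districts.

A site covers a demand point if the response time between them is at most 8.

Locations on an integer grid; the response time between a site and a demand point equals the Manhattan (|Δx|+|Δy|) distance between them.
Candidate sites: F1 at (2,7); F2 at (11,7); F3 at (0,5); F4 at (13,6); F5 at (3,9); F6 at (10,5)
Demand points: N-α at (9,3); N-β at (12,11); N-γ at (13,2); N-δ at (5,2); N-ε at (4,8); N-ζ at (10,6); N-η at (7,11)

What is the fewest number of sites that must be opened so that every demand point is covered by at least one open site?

Coverage sets (demand points within 8 of each site):
  F1: {N-δ, N-ε}
  F2: {N-α, N-β, N-γ, N-ε, N-ζ, N-η}
  F3: {N-δ, N-ε}
  F4: {N-α, N-β, N-γ, N-ζ}
  F5: {N-ε, N-η}
  F6: {N-α, N-β, N-γ, N-δ, N-ζ}
No single site covers all 7 demand points.
But {F1, F2} covers everything, so the minimum is 2.

2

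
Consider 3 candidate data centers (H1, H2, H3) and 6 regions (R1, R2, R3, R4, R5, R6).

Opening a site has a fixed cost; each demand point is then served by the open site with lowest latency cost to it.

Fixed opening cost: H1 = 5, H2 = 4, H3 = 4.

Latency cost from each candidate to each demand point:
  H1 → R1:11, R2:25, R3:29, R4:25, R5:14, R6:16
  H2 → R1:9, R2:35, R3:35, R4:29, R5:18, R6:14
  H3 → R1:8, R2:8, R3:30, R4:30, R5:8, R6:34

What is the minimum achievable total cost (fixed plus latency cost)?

103

Open {H1, H3}: assign each demand point to its cheapest open site.
  R1→H3 8, R2→H3 8, R3→H1 29, R4→H1 25, R5→H3 8, R6→H1 16
  latency cost 94, fixed 9 → total 103.
Compare {H2, H3}: latency cost 97 + fixed 8 = 105.
Compare {H1, H2, H3}: latency cost 92 + fixed 13 = 105.
Compare {H3}: latency cost 118 + fixed 4 = 122.
All other subsets cost ≥ 105. Minimum total cost: 103.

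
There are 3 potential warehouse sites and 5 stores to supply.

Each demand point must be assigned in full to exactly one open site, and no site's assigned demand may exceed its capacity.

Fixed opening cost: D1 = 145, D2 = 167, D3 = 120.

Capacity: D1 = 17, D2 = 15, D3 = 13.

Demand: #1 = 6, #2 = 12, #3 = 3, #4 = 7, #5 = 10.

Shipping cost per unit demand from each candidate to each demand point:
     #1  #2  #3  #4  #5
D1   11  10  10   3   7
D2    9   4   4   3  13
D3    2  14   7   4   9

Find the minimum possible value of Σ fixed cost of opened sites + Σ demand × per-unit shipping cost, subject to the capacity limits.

595

Open {D1, D2, D3}; cheapest assignment that respects the capacities:
  D1 (cap 17, load 17): #4, #5 — cost 7×3 + 10×7 = 91
  D2 (cap 15, load 15): #2, #3 — cost 12×4 + 3×4 = 60
  D3 (cap 13, load 6): #1 — cost 6×2 = 12
  Shipping 163, fixed 432 → total 595.
  Any other capacity-feasible assignment to {D1, D2, D3} ships for at least 163.
Total demand is 38 and no other set of sites has combined capacity ≥ 38, so {D1, D2, D3} is the only feasible choice of open sites. Minimum: 595.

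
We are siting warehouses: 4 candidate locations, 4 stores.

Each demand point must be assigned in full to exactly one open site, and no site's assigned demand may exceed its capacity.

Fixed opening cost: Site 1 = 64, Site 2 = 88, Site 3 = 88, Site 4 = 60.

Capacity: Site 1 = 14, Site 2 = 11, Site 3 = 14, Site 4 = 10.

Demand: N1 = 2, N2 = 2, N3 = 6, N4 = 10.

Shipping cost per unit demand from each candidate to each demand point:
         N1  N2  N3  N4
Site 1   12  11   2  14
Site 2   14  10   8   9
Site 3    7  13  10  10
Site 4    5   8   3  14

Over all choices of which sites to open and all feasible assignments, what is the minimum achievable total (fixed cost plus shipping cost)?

282

Open {Site 2, Site 4}; cheapest assignment that respects the capacities:
  Site 2 (cap 11, load 10): N4 — cost 10×9 = 90
  Site 4 (cap 10, load 10): N1, N2, N3 — cost 2×5 + 2×8 + 6×3 = 44
  Shipping 134, fixed 148 → total 282.
  Any other capacity-feasible assignment to {Site 2, Site 4} ships for at least 134.
Compare {Site 3, Site 4}: its best feasible assignment gives total 292.
Compare {Site 1, Site 2}: its best feasible assignment gives total 300.
Every other set of open sites that can feasibly serve all demand totals ≥ 292 even under its best assignment. Minimum: 282.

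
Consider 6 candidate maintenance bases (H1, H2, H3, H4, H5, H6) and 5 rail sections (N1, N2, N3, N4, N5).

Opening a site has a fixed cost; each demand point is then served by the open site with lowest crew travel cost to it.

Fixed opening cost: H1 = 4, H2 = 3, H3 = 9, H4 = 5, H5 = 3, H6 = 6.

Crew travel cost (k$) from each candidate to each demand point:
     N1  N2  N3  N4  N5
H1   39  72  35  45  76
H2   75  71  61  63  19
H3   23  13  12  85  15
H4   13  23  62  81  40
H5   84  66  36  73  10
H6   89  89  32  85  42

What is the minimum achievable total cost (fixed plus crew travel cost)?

Open {H1, H3, H4, H5}: assign each demand point to its cheapest open site.
  N1→H4 13, N2→H3 13, N3→H3 12, N4→H1 45, N5→H5 10
  crew travel cost 93, fixed 21 → total 114.
Compare {H1, H3, H4}: crew travel cost 98 + fixed 18 = 116.
Compare {H1, H2, H3, H4, H5}: crew travel cost 93 + fixed 24 = 117.
Compare {H1, H3, H5}: crew travel cost 103 + fixed 16 = 119.
All other subsets cost ≥ 116. Minimum total cost: 114.

114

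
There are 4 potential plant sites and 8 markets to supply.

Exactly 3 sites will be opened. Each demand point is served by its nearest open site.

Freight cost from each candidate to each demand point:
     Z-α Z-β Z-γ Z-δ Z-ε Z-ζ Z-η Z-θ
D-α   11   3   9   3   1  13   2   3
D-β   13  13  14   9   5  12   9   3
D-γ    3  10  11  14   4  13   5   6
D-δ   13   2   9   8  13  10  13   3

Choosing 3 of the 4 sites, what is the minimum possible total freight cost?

Open {D-α, D-γ, D-δ}.
  Z-α→D-γ 3, Z-β→D-δ 2, Z-γ→D-α 9, Z-δ→D-α 3, Z-ε→D-α 1, Z-ζ→D-δ 10, Z-η→D-α 2, Z-θ→D-α 3  ⇒ total 33.
Compare {D-α, D-β, D-γ}: total 36.
Compare {D-α, D-β, D-δ}: total 41.
No size-3 selection does better; minimum is 33.

33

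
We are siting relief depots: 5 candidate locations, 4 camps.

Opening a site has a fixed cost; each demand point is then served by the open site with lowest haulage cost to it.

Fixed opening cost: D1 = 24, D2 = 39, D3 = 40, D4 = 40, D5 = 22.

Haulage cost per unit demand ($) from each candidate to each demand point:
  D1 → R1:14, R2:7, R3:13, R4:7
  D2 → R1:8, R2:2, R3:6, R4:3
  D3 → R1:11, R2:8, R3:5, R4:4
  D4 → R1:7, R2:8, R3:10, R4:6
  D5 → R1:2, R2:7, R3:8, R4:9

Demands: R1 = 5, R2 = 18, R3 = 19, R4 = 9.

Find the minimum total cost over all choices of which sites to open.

248

Open {D2, D5}: assign each demand point to its cheapest open site.
  R1→D5 5×2=10, R2→D2 18×2=36, R3→D2 19×6=114, R4→D2 9×3=27
  haulage cost 187, fixed 61 → total 248.
Compare {D2}: haulage cost 217 + fixed 39 = 256.
Compare {D2, D3, D5}: haulage cost 168 + fixed 101 = 269.
Compare {D1, D2, D5}: haulage cost 187 + fixed 85 = 272.
All other subsets cost ≥ 256. Minimum total cost: 248.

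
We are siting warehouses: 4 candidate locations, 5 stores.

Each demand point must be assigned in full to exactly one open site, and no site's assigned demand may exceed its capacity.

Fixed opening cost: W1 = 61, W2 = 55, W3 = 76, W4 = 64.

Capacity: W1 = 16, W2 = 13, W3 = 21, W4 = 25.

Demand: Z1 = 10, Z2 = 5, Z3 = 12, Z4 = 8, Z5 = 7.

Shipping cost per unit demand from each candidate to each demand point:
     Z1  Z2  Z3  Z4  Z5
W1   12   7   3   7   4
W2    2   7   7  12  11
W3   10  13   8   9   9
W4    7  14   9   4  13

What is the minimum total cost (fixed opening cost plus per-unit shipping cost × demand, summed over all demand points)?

Open {W1, W2, W4}; cheapest assignment that respects the capacities:
  W1 (cap 16, load 12): Z2, Z5 — cost 5×7 + 7×4 = 63
  W2 (cap 13, load 10): Z1 — cost 10×2 = 20
  W4 (cap 25, load 20): Z3, Z4 — cost 12×9 + 8×4 = 140
  Shipping 223, fixed 180 → total 403.
  Any other capacity-feasible assignment to {W1, W2, W4} ships for at least 223.
Compare {W1, W2, W3}: its best feasible assignment gives total 443.
Compare {W1, W3, W4}: its best feasible assignment gives total 462.
Every other set of open sites that can feasibly serve all demand totals ≥ 443 even under its best assignment. Minimum: 403.

403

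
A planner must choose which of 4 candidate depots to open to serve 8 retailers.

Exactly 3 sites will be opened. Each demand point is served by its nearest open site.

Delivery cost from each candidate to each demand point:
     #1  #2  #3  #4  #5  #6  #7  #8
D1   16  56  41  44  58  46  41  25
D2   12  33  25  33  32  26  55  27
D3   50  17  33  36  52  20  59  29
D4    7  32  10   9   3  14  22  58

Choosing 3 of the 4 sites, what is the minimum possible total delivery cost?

Open {D1, D3, D4}.
  #1→D4 7, #2→D3 17, #3→D4 10, #4→D4 9, #5→D4 3, #6→D4 14, #7→D4 22, #8→D1 25  ⇒ total 107.
Compare {D2, D3, D4}: total 109.
Compare {D1, D2, D4}: total 122.
No size-3 selection does better; minimum is 107.

107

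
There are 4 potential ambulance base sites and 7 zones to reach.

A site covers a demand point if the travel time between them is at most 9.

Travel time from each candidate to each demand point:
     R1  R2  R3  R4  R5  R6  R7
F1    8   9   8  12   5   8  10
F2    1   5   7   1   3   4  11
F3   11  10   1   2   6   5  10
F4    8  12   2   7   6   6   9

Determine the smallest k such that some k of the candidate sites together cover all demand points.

Coverage sets (demand points within 9 of each site):
  F1: {R1, R2, R3, R5, R6}
  F2: {R1, R2, R3, R4, R5, R6}
  F3: {R3, R4, R5, R6}
  F4: {R1, R3, R4, R5, R6, R7}
No single site covers all 7 demand points.
But {F1, F4} covers everything, so the minimum is 2.

2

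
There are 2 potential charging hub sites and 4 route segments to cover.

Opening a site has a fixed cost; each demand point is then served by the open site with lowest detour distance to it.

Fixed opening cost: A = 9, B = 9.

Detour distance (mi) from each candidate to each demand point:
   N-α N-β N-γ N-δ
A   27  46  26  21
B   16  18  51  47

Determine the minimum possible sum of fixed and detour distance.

Open {A, B}: assign each demand point to its cheapest open site.
  N-α→B 16, N-β→B 18, N-γ→A 26, N-δ→A 21
  detour distance 81, fixed 18 → total 99.
Compare {A}: detour distance 120 + fixed 9 = 129.
Compare {B}: detour distance 132 + fixed 9 = 141.

99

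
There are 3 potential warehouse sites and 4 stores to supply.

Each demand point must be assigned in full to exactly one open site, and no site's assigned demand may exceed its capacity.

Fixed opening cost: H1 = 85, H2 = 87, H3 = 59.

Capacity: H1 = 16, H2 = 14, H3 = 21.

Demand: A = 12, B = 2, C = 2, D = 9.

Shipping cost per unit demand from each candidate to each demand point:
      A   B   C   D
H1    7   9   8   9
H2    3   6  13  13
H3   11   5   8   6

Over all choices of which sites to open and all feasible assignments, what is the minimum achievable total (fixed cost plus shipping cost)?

Open {H2, H3}; cheapest assignment that respects the capacities:
  H2 (cap 14, load 12): A — cost 12×3 = 36
  H3 (cap 21, load 13): B, C, D — cost 2×5 + 2×8 + 9×6 = 80
  Shipping 116, fixed 146 → total 262.
  Any other capacity-feasible assignment to {H2, H3} ships for at least 116.
Compare {H1, H3}: its best feasible assignment gives total 308.
Compare {H1, H2}: its best feasible assignment gives total 317.
Every other set of open sites that can feasibly serve all demand totals ≥ 308 even under its best assignment. Minimum: 262.

262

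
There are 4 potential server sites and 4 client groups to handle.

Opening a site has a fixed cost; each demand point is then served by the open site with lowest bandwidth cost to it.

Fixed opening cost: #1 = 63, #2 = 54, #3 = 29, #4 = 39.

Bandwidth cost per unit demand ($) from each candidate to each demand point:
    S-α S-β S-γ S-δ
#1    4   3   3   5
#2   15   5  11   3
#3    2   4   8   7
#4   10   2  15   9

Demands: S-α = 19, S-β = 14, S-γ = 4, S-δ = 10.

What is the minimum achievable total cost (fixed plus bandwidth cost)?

225

Open {#3}: assign each demand point to its cheapest open site.
  S-α→#3 19×2=38, S-β→#3 14×4=56, S-γ→#3 4×8=32, S-δ→#3 10×7=70
  bandwidth cost 196, fixed 29 → total 225.
Compare {#1, #3}: bandwidth cost 142 + fixed 92 = 234.
Compare {#3, #4}: bandwidth cost 168 + fixed 68 = 236.
Compare {#2, #3}: bandwidth cost 156 + fixed 83 = 239.
All other subsets cost ≥ 234. Minimum total cost: 225.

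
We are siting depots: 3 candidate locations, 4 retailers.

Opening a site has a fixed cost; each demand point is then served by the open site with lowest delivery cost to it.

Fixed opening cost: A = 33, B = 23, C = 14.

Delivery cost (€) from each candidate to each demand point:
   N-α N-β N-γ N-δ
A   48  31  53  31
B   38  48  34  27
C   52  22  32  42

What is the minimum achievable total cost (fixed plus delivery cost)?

156

Open {B, C}: assign each demand point to its cheapest open site.
  N-α→B 38, N-β→C 22, N-γ→C 32, N-δ→B 27
  delivery cost 119, fixed 37 → total 156.
Compare {C}: delivery cost 148 + fixed 14 = 162.
Compare {B}: delivery cost 147 + fixed 23 = 170.
Compare {A, C}: delivery cost 133 + fixed 47 = 180.
All other subsets cost ≥ 162. Minimum total cost: 156.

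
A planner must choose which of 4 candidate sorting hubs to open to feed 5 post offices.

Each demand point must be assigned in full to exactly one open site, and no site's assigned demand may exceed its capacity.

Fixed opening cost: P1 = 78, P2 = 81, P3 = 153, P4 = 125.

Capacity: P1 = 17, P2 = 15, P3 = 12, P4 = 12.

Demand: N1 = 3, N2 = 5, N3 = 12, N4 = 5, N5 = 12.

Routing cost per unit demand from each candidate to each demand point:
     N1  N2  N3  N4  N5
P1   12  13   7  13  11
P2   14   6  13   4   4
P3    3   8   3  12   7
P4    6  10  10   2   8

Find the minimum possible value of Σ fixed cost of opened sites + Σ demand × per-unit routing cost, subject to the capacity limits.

Open {P1, P2, P4}; cheapest assignment that respects the capacities:
  P1 (cap 17, load 17): N2, N3 — cost 5×13 + 12×7 = 149
  P2 (cap 15, load 12): N5 — cost 12×4 = 48
  P4 (cap 12, load 8): N1, N4 — cost 3×6 + 5×2 = 28
  Shipping 225, fixed 284 → total 509.
  Any other capacity-feasible assignment to {P1, P2, P4} ships for at least 225.
Compare {P2, P3, P4}: its best feasible assignment gives total 545.
Compare {P1, P2, P3}: its best feasible assignment gives total 558.
Every other set of open sites that can feasibly serve all demand totals ≥ 545 even under its best assignment. Minimum: 509.

509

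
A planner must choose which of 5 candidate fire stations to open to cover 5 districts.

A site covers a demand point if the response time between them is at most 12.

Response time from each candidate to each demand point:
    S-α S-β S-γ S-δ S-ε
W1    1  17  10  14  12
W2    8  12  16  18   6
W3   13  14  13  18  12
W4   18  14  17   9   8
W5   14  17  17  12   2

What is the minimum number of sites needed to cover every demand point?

3

Coverage sets (demand points within 12 of each site):
  W1: {S-α, S-γ, S-ε}
  W2: {S-α, S-β, S-ε}
  W3: {S-ε}
  W4: {S-δ, S-ε}
  W5: {S-δ, S-ε}
No 2 sites suffice: every size-2 union leaves at least one demand point uncovered.
But {W1, W2, W4} covers everything, so the minimum is 3.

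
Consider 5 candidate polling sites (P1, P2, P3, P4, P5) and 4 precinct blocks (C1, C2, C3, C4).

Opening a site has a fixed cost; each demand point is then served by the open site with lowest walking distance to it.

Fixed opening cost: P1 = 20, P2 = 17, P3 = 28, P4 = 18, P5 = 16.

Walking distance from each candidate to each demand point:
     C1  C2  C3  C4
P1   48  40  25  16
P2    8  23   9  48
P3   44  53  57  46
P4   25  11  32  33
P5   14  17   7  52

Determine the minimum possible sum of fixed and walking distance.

90

Open {P1, P5}: assign each demand point to its cheapest open site.
  C1→P5 14, C2→P5 17, C3→P5 7, C4→P1 16
  walking distance 54, fixed 36 → total 90.
Compare {P1, P2}: walking distance 56 + fixed 37 = 93.
Compare {P2, P4}: walking distance 61 + fixed 35 = 96.
Compare {P4, P5}: walking distance 65 + fixed 34 = 99.
All other subsets cost ≥ 93. Minimum total cost: 90.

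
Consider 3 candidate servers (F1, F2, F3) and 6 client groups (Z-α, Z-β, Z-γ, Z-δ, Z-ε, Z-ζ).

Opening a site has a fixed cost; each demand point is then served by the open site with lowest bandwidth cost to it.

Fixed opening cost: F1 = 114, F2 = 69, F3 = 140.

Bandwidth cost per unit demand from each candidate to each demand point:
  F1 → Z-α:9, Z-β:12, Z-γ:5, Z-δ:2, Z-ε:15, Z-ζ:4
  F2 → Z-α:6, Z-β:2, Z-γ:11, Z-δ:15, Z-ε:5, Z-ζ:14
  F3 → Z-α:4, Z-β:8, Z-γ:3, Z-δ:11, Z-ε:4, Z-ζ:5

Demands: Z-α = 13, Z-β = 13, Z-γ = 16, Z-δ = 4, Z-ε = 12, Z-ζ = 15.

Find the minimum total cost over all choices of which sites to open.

495

Open {F1, F2}: assign each demand point to its cheapest open site.
  Z-α→F2 13×6=78, Z-β→F2 13×2=26, Z-γ→F1 16×5=80, Z-δ→F1 4×2=8, Z-ε→F2 12×5=60, Z-ζ→F1 15×4=60
  bandwidth cost 312, fixed 183 → total 495.
Compare {F2, F3}: bandwidth cost 293 + fixed 209 = 502.
Compare {F3}: bandwidth cost 371 + fixed 140 = 511.
Compare {F1, F2, F3}: bandwidth cost 242 + fixed 323 = 565.
All other subsets cost ≥ 502. Minimum total cost: 495.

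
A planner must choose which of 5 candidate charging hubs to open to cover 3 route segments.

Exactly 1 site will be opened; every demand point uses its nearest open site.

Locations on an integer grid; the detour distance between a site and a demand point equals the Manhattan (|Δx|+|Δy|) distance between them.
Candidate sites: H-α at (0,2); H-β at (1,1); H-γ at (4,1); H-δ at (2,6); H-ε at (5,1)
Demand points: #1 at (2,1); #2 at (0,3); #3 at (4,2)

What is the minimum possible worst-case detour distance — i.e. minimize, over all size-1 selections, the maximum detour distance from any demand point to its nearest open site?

4

Open {H-α}.
  Farthest demand point is #3 at detour distance 4 (to H-α); all others are ≤ 4.
With {H-β} the worst case is 4.
With {H-γ} the worst case is 6.
No size-1 selection achieves below 4.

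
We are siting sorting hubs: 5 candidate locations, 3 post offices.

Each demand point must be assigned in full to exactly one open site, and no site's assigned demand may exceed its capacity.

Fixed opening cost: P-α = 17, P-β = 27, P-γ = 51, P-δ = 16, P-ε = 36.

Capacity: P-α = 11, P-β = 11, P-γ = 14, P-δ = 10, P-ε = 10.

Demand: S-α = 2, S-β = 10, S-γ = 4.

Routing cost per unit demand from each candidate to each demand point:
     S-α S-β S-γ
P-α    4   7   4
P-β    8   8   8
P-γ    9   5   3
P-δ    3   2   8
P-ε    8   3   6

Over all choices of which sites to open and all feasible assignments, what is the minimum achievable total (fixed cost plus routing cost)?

Open {P-α, P-δ}; cheapest assignment that respects the capacities:
  P-α (cap 11, load 6): S-α, S-γ — cost 2×4 + 4×4 = 24
  P-δ (cap 10, load 10): S-β — cost 10×2 = 20
  Shipping 44, fixed 33 → total 77.
  Any other capacity-feasible assignment to {P-α, P-δ} ships for at least 44.
Compare {P-α, P-β, P-δ}: its best feasible assignment gives total 104.
Compare {P-α, P-ε}: its best feasible assignment gives total 107.
Every other set of open sites that can feasibly serve all demand totals ≥ 104 even under its best assignment. Minimum: 77.

77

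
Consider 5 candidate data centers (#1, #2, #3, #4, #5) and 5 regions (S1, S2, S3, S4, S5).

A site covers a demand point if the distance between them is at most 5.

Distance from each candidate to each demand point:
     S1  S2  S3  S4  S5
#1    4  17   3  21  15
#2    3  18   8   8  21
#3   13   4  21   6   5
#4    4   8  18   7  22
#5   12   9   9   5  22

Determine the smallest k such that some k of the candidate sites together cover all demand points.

Coverage sets (demand points within 5 of each site):
  #1: {S1, S3}
  #2: {S1}
  #3: {S2, S5}
  #4: {S1}
  #5: {S4}
No 2 sites suffice: every size-2 union leaves at least one demand point uncovered.
But {#1, #3, #5} covers everything, so the minimum is 3.

3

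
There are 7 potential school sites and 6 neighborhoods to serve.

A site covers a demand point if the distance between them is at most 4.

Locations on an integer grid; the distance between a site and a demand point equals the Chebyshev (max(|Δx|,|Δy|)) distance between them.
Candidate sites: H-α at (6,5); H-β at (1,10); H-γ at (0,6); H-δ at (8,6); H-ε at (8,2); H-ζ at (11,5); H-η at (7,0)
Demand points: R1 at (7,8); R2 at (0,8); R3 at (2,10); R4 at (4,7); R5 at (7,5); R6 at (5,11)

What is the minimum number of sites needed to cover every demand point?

Coverage sets (demand points within 4 of each site):
  H-α: {R1, R4, R5}
  H-β: {R2, R3, R4, R6}
  H-γ: {R2, R3, R4}
  H-δ: {R1, R4, R5}
  H-ε: {R5}
  H-ζ: {R1, R5}
  H-η: {}
No single site covers all 6 demand points.
But {H-α, H-β} covers everything, so the minimum is 2.

2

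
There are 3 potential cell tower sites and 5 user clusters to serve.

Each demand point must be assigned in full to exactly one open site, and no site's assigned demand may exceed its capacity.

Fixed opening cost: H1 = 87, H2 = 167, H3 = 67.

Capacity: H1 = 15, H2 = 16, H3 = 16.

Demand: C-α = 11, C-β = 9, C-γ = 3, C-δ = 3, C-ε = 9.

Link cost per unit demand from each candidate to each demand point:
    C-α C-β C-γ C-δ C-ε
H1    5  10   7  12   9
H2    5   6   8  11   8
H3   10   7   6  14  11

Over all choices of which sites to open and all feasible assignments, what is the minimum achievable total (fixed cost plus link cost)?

562

Open {H1, H2, H3}; cheapest assignment that respects the capacities:
  H1 (cap 15, load 11): C-α — cost 11×5 = 55
  H2 (cap 16, load 12): C-δ, C-ε — cost 3×11 + 9×8 = 105
  H3 (cap 16, load 12): C-β, C-γ — cost 9×7 + 3×6 = 81
  Shipping 241, fixed 321 → total 562.
  Any other capacity-feasible assignment to {H1, H2, H3} ships for at least 241.
Total demand is 35 and no other set of sites has combined capacity ≥ 35, so {H1, H2, H3} is the only feasible choice of open sites. Minimum: 562.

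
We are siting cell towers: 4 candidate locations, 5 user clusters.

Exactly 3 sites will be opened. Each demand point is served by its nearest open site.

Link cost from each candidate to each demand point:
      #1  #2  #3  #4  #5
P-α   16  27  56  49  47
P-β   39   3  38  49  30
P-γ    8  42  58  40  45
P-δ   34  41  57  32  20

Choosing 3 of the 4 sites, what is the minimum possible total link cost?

101

Open {P-β, P-γ, P-δ}.
  #1→P-γ 8, #2→P-β 3, #3→P-β 38, #4→P-δ 32, #5→P-δ 20  ⇒ total 101.
Compare {P-α, P-β, P-δ}: total 109.
Compare {P-α, P-β, P-γ}: total 119.
No size-3 selection does better; minimum is 101.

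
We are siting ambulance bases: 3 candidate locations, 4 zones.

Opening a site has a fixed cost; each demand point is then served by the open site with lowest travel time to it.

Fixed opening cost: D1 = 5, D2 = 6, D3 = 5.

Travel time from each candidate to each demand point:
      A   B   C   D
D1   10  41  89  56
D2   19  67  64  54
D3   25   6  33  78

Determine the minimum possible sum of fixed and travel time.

115

Open {D1, D3}: assign each demand point to its cheapest open site.
  A→D1 10, B→D3 6, C→D3 33, D→D1 56
  travel time 105, fixed 10 → total 115.
Compare {D1, D2, D3}: travel time 103 + fixed 16 = 119.
Compare {D2, D3}: travel time 112 + fixed 11 = 123.
Compare {D3}: travel time 142 + fixed 5 = 147.
All other subsets cost ≥ 119. Minimum total cost: 115.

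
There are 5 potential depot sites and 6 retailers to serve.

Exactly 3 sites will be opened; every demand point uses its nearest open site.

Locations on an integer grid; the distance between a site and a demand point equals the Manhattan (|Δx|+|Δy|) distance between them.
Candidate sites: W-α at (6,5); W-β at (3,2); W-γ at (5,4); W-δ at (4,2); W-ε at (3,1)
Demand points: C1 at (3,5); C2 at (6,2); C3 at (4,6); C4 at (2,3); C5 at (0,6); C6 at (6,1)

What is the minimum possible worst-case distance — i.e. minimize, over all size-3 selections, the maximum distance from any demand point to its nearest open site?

Open {W-α, W-β, W-γ}.
  Farthest demand point is C5 at distance 7 (to W-α); all others are ≤ 7.
With {W-α, W-β, W-δ} the worst case is 7.
With {W-α, W-β, W-ε} the worst case is 7.
No size-3 selection achieves below 7.

7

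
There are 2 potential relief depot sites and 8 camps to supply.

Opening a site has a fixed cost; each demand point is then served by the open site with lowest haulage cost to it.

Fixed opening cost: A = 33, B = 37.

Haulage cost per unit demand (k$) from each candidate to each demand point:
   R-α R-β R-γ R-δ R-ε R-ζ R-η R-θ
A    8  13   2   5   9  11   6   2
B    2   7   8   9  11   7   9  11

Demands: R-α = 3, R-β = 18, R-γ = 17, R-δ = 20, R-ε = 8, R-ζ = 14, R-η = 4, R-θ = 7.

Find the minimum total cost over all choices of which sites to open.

544

Open {A, B}: assign each demand point to its cheapest open site.
  R-α→B 3×2=6, R-β→B 18×7=126, R-γ→A 17×2=34, R-δ→A 20×5=100, R-ε→A 8×9=72, R-ζ→B 14×7=98, R-η→A 4×6=24, R-θ→A 7×2=14
  haulage cost 474, fixed 70 → total 544.
Compare {A}: haulage cost 656 + fixed 33 = 689.
Compare {B}: haulage cost 747 + fixed 37 = 784.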